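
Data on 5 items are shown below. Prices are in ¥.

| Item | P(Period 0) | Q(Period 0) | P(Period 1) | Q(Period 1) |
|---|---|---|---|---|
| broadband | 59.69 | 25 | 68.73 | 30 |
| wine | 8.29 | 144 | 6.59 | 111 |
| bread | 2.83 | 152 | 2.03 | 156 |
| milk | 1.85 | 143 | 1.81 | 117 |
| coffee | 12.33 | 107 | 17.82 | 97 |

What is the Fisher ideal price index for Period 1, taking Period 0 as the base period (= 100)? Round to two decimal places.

110.01

Laspeyres component (base-period weights):
ΣP(Period 1)Q(Period 0) = 68.73×25 + 6.59×144 + 2.03×152 + 1.81×143 + 17.82×107 = 1718.25 + 948.96 + 308.56 + 258.83 + 1906.74 = 5141.34
ΣP(Period 0)Q(Period 0) = 59.69×25 + 8.29×144 + 2.83×152 + 1.85×143 + 12.33×107 = 1492.25 + 1193.76 + 430.16 + 264.55 + 1319.31 = 4700.03
L = 5141.34 / 4700.03 × 100 = 109.3895
Paasche component (current-period weights):
ΣP(Period 1)Q(Period 1) = 68.73×30 + 6.59×111 + 2.03×156 + 1.81×117 + 17.82×97 = 2061.9 + 731.49 + 316.68 + 211.77 + 1728.54 = 5050.38
ΣP(Period 0)Q(Period 1) = 59.69×30 + 8.29×111 + 2.83×156 + 1.85×117 + 12.33×97 = 1790.7 + 920.19 + 441.48 + 216.45 + 1196.01 = 4564.83
P = 5050.38 / 4564.83 × 100 = 110.6368
Fisher = √(L × P) = √(109.3895 × 110.6368) = 110.0114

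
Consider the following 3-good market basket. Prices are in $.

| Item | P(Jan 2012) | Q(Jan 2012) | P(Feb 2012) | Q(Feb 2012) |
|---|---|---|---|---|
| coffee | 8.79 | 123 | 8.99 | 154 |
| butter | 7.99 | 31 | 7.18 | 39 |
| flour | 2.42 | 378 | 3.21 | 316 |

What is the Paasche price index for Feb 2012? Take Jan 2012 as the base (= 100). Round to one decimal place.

Paasche price index uses current-period quantities as weights.
ΣP(Feb 2012)·Q(Feb 2012) = 8.99×154 + 7.18×39 + 3.21×316 = 1384.46 + 280.02 + 1014.36 = 2678.84
ΣP(Jan 2012)·Q(Feb 2012) = 8.79×154 + 7.99×39 + 2.42×316 = 1353.66 + 311.61 + 764.72 = 2429.99
Index = 2678.84 / 2429.99 × 100 = 110.2408

110.2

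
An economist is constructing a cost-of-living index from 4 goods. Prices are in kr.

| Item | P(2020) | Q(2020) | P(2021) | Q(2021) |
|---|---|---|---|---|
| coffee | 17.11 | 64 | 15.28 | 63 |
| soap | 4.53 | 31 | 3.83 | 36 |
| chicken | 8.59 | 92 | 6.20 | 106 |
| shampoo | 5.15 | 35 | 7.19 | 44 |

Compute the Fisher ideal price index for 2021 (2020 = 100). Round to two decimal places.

87.10

Laspeyres component (base-period weights):
ΣP(2021)Q(2020) = 15.28×64 + 3.83×31 + 6.20×92 + 7.19×35 = 977.92 + 118.73 + 570.4 + 251.65 = 1918.7
ΣP(2020)Q(2020) = 17.11×64 + 4.53×31 + 8.59×92 + 5.15×35 = 1095.04 + 140.43 + 790.28 + 180.25 = 2206
L = 1918.7 / 2206 × 100 = 86.9764
Paasche component (current-period weights):
ΣP(2021)Q(2021) = 15.28×63 + 3.83×36 + 6.20×106 + 7.19×44 = 962.64 + 137.88 + 657.2 + 316.36 = 2074.08
ΣP(2020)Q(2021) = 17.11×63 + 4.53×36 + 8.59×106 + 5.15×44 = 1077.93 + 163.08 + 910.54 + 226.6 = 2378.15
P = 2074.08 / 2378.15 × 100 = 87.2140
Fisher = √(L × P) = √(86.9764 × 87.2140) = 87.0951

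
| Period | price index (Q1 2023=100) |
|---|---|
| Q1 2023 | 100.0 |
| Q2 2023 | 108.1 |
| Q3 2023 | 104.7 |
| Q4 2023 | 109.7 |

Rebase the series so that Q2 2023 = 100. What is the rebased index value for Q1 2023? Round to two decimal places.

92.51

Rebased(Q1 2023) = 100.0 / 108.1 × 100 = 92.5069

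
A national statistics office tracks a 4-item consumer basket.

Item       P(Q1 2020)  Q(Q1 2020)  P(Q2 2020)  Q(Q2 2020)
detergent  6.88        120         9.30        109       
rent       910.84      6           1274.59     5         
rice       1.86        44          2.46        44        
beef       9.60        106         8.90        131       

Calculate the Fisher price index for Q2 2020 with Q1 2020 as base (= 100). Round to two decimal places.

Laspeyres component (base-period weights):
ΣP(Q2 2020)Q(Q1 2020) = 9.30×120 + 1274.59×6 + 2.46×44 + 8.90×106 = 1116 + 7647.54 + 108.24 + 943.4 = 9815.18
ΣP(Q1 2020)Q(Q1 2020) = 6.88×120 + 910.84×6 + 1.86×44 + 9.60×106 = 825.6 + 5465.04 + 81.84 + 1017.6 = 7390.08
L = 9815.18 / 7390.08 × 100 = 132.8156
Paasche component (current-period weights):
ΣP(Q2 2020)Q(Q2 2020) = 9.30×109 + 1274.59×5 + 2.46×44 + 8.90×131 = 1013.7 + 6372.95 + 108.24 + 1165.9 = 8660.79
ΣP(Q1 2020)Q(Q2 2020) = 6.88×109 + 910.84×5 + 1.86×44 + 9.60×131 = 749.92 + 4554.2 + 81.84 + 1257.6 = 6643.56
P = 8660.79 / 6643.56 × 100 = 130.3637
Fisher = √(L × P) = √(132.8156 × 130.3637) = 131.5839

131.58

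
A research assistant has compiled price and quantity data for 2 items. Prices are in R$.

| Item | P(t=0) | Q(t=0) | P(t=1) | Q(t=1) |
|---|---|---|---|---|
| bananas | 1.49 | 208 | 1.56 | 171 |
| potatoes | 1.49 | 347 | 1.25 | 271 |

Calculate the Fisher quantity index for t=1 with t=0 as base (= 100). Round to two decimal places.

Laspeyres component (base-period weights):
ΣP(t=0)Q(t=1) = 1.49×171 + 1.49×271 = 254.79 + 403.79 = 658.58
ΣP(t=0)Q(t=0) = 1.49×208 + 1.49×347 = 309.92 + 517.03 = 826.95
L = 658.58 / 826.95 × 100 = 79.6396
Paasche component (current-period weights):
ΣP(t=1)Q(t=1) = 1.56×171 + 1.25×271 = 266.76 + 338.75 = 605.51
ΣP(t=1)Q(t=0) = 1.56×208 + 1.25×347 = 324.48 + 433.75 = 758.23
P = 605.51 / 758.23 × 100 = 79.8584
Fisher = √(L × P) = √(79.6396 × 79.8584) = 79.7489

79.75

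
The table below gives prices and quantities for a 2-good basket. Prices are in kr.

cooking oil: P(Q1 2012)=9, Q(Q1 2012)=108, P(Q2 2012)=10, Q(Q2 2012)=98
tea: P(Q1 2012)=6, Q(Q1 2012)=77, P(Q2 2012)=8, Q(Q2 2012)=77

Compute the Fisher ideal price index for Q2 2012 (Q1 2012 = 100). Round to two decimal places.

Laspeyres component (base-period weights):
ΣP(Q2 2012)Q(Q1 2012) = 10×108 + 8×77 = 1080 + 616 = 1696
ΣP(Q1 2012)Q(Q1 2012) = 9×108 + 6×77 = 972 + 462 = 1434
L = 1696 / 1434 × 100 = 118.2706
Paasche component (current-period weights):
ΣP(Q2 2012)Q(Q2 2012) = 10×98 + 8×77 = 980 + 616 = 1596
ΣP(Q1 2012)Q(Q2 2012) = 9×98 + 6×77 = 882 + 462 = 1344
P = 1596 / 1344 × 100 = 118.7500
Fisher = √(L × P) = √(118.2706 × 118.7500) = 118.5100

118.51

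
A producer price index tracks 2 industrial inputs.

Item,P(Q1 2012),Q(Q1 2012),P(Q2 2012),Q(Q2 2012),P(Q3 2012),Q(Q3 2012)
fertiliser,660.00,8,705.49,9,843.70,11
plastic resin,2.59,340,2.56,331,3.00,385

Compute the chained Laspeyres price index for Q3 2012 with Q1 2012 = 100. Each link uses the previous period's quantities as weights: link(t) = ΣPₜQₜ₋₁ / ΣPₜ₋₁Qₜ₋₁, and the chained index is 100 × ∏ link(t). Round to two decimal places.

126.16

Link Q1 2012→Q2 2012:
ΣP(Q2 2012)Q(Q1 2012) = 705.49×8 + 2.56×340 = 5643.92 + 870.4 = 6514.32
ΣP(Q1 2012)Q(Q1 2012) = 660.00×8 + 2.59×340 = 5280 + 880.6 = 6160.6
link = 6514.32/6160.6 = 1.057416
Link Q2 2012→Q3 2012:
ΣP(Q3 2012)Q(Q2 2012) = 843.70×9 + 3.00×331 = 7593.3 + 993 = 8586.3
ΣP(Q2 2012)Q(Q2 2012) = 705.49×9 + 2.56×331 = 6349.41 + 847.36 = 7196.77
link = 8586.3/7196.77 = 1.193077
Chained index = 100 × 1.057416 × 1.193077 = 126.1579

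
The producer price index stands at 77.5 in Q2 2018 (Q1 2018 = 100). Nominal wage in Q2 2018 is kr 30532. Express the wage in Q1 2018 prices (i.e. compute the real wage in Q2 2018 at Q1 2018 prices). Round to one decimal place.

39396.1

Real = Nominal ÷ (Index/100) = 30532 ÷ (77.5/100)
     = 30532 ÷ 0.775 = 39396.1290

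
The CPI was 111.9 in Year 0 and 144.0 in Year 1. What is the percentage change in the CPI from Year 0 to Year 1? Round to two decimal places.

Change = (144.0 − 111.9) / 111.9 × 100
       = 32.1 / 111.9 × 100 = 28.6863%

28.69%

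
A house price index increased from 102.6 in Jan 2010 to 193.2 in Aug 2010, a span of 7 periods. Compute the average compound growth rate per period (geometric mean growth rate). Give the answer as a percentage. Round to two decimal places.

9.46%

Growth factor = (193.2/102.6)^(1/7) = (1.883041)^(1/7) = 1.094626
Growth rate = 1.094626 − 1 = 0.094626 = 9.4626%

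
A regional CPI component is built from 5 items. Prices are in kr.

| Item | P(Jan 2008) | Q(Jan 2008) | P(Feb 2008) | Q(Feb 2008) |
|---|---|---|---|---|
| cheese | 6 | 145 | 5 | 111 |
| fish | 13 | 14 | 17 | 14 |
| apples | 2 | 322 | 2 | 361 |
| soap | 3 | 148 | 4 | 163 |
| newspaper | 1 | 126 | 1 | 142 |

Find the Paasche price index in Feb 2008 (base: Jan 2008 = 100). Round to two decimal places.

104.91

Paasche price index uses current-period quantities as weights.
ΣP(Feb 2008)·Q(Feb 2008) = 5×111 + 17×14 + 2×361 + 4×163 + 1×142 = 555 + 238 + 722 + 652 + 142 = 2309
ΣP(Jan 2008)·Q(Feb 2008) = 6×111 + 13×14 + 2×361 + 3×163 + 1×142 = 666 + 182 + 722 + 489 + 142 = 2201
Index = 2309 / 2201 × 100 = 104.9069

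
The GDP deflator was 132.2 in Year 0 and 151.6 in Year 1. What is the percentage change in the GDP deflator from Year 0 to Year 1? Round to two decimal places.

Change = (151.6 − 132.2) / 132.2 × 100
       = 19.4 / 132.2 × 100 = 14.6747%

14.67%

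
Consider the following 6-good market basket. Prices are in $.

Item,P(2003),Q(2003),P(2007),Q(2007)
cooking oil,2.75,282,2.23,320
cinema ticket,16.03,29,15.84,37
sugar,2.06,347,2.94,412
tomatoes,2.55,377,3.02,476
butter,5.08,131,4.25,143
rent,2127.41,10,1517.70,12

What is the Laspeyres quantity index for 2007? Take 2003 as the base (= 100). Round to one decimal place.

Laspeyres quantity index uses base-period prices as weights.
ΣP(2003)·Q(2007) = 2.75×320 + 16.03×37 + 2.06×412 + 2.55×476 + 5.08×143 + 2127.41×12 = 880 + 593.11 + 848.72 + 1213.8 + 726.44 + 25528.92 = 29790.99
ΣP(2003)·Q(2003) = 2.75×282 + 16.03×29 + 2.06×347 + 2.55×377 + 5.08×131 + 2127.41×10 = 775.5 + 464.87 + 714.82 + 961.35 + 665.48 + 21274.1 = 24856.12
Index = 29790.99 / 24856.12 × 100 = 119.8537

119.9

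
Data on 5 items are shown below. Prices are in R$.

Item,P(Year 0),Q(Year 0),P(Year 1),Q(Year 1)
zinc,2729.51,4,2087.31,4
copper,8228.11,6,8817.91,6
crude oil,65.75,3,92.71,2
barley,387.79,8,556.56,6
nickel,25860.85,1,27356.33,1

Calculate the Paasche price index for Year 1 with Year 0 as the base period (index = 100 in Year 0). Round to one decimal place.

104.0

Paasche price index uses current-period quantities as weights.
ΣP(Year 1)·Q(Year 1) = 2087.31×4 + 8817.91×6 + 92.71×2 + 556.56×6 + 27356.33×1 = 8349.24 + 52907.46 + 185.42 + 3339.36 + 27356.33 = 92137.81
ΣP(Year 0)·Q(Year 1) = 2729.51×4 + 8228.11×6 + 65.75×2 + 387.79×6 + 25860.85×1 = 10918.04 + 49368.66 + 131.5 + 2326.74 + 25860.85 = 88605.79
Index = 92137.81 / 88605.79 × 100 = 103.9862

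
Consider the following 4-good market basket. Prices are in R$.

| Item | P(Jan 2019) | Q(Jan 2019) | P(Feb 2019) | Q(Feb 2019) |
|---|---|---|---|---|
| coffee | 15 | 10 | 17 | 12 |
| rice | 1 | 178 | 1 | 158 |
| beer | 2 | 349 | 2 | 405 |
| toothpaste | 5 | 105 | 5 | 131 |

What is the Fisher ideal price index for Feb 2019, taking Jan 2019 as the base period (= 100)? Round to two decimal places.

Laspeyres component (base-period weights):
ΣP(Feb 2019)Q(Jan 2019) = 17×10 + 1×178 + 2×349 + 5×105 = 170 + 178 + 698 + 525 = 1571
ΣP(Jan 2019)Q(Jan 2019) = 15×10 + 1×178 + 2×349 + 5×105 = 150 + 178 + 698 + 525 = 1551
L = 1571 / 1551 × 100 = 101.2895
Paasche component (current-period weights):
ΣP(Feb 2019)Q(Feb 2019) = 17×12 + 1×158 + 2×405 + 5×131 = 204 + 158 + 810 + 655 = 1827
ΣP(Jan 2019)Q(Feb 2019) = 15×12 + 1×158 + 2×405 + 5×131 = 180 + 158 + 810 + 655 = 1803
P = 1827 / 1803 × 100 = 101.3311
Fisher = √(L × P) = √(101.2895 × 101.3311) = 101.3103

101.31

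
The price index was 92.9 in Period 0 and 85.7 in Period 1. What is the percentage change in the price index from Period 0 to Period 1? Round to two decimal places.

Change = (85.7 − 92.9) / 92.9 × 100
       = -7.2 / 92.9 × 100 = -7.7503%

-7.75%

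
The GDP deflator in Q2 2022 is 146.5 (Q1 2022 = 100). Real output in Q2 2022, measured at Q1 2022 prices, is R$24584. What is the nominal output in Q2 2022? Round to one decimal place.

Nominal = Real × (Index/100) = 24584 × (146.5/100)
        = 24584 × 1.465 = 36015.5600

36015.6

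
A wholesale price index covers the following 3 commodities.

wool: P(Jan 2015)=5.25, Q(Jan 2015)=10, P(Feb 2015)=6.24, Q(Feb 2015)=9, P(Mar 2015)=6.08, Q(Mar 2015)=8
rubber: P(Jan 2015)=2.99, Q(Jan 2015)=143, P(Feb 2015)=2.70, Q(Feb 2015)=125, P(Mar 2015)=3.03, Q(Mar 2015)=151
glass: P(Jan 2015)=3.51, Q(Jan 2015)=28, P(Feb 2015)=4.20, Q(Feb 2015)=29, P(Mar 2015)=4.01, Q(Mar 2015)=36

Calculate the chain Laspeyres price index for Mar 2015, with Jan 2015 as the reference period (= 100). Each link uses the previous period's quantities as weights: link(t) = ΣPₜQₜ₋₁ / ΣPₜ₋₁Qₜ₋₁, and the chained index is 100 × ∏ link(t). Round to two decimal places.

Link Jan 2015→Feb 2015:
ΣP(Feb 2015)Q(Jan 2015) = 6.24×10 + 2.70×143 + 4.20×28 = 62.4 + 386.1 + 117.6 = 566.1
ΣP(Jan 2015)Q(Jan 2015) = 5.25×10 + 2.99×143 + 3.51×28 = 52.5 + 427.57 + 98.28 = 578.35
link = 566.1/578.35 = 0.978819
Link Feb 2015→Mar 2015:
ΣP(Mar 2015)Q(Feb 2015) = 6.08×9 + 3.03×125 + 4.01×29 = 54.72 + 378.75 + 116.29 = 549.76
ΣP(Feb 2015)Q(Feb 2015) = 6.24×9 + 2.70×125 + 4.20×29 = 56.16 + 337.5 + 121.8 = 515.46
link = 549.76/515.46 = 1.066543
Chained index = 100 × 0.978819 × 1.066543 = 104.3952

104.40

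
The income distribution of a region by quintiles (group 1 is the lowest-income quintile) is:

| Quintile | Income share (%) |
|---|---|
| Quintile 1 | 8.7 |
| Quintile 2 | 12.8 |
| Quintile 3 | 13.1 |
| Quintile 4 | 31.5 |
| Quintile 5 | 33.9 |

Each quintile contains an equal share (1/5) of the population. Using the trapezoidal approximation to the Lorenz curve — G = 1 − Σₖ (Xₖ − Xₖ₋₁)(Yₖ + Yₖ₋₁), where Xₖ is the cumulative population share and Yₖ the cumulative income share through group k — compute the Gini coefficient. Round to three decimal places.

0.276

Cumulative income shares Yₖ: 0.0870, 0.2150, 0.3460, 0.6610, 1.0000
Σ (Xₖ−Xₖ₋₁)(Yₖ+Yₖ₋₁) = (1/5)(0.0870+0.0000) + (1/5)(0.2150+0.0870) + (1/5)(0.3460+0.2150) + (1/5)(0.6610+0.3460) + (1/5)(1.0000+0.6610)
  = 0.0174 + 0.0604 + 0.1122 + 0.2014 + 0.3322 = 0.7236
G = 1 − 0.7236 = 0.2764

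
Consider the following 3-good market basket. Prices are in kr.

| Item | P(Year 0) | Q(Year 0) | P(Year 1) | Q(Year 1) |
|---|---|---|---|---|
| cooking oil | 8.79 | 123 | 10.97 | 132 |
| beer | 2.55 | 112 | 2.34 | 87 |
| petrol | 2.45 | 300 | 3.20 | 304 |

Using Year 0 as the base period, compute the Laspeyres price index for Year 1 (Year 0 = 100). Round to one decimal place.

122.3

Laspeyres price index uses base-period quantities as weights.
ΣP(Year 1)·Q(Year 0) = 10.97×123 + 2.34×112 + 3.20×300 = 1349.31 + 262.08 + 960 = 2571.39
ΣP(Year 0)·Q(Year 0) = 8.79×123 + 2.55×112 + 2.45×300 = 1081.17 + 285.6 + 735 = 2101.77
Index = 2571.39 / 2101.77 × 100 = 122.3440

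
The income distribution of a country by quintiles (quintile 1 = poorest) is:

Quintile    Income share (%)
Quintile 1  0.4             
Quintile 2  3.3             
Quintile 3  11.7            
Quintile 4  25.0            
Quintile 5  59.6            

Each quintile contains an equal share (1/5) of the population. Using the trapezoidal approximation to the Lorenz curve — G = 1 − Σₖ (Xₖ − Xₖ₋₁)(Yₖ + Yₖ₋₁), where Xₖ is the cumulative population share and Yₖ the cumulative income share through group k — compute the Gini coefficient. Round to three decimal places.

Cumulative income shares Yₖ: 0.0040, 0.0370, 0.1540, 0.4040, 1.0000
Σ (Xₖ−Xₖ₋₁)(Yₖ+Yₖ₋₁) = (1/5)(0.0040+0.0000) + (1/5)(0.0370+0.0040) + (1/5)(0.1540+0.0370) + (1/5)(0.4040+0.1540) + (1/5)(1.0000+0.4040)
  = 0.0008 + 0.0082 + 0.0382 + 0.1116 + 0.2808 = 0.4396
G = 1 − 0.4396 = 0.5604

0.560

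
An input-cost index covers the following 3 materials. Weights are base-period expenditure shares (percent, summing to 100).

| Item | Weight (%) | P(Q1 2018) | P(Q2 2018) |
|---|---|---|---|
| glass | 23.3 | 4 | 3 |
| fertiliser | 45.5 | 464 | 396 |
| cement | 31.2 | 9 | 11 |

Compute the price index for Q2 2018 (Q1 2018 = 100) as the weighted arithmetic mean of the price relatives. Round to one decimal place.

glass: 23.3 × (3/4) = 23.3 × 0.750000 = 17.4750
fertiliser: 45.5 × (396/464) = 45.5 × 0.853448 = 38.8319
cement: 31.2 × (11/9) = 31.2 × 1.222222 = 38.1333
Index = Σ wᵢ·(p₁ᵢ/p₀ᵢ) = 17.4750 + 38.8319 + 38.1333 = 94.4402

94.4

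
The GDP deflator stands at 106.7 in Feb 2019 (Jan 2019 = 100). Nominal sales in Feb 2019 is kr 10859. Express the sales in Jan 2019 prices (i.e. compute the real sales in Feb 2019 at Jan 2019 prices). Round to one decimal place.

Real = Nominal ÷ (Index/100) = 10859 ÷ (106.7/100)
     = 10859 ÷ 1.067 = 10177.1321

10177.1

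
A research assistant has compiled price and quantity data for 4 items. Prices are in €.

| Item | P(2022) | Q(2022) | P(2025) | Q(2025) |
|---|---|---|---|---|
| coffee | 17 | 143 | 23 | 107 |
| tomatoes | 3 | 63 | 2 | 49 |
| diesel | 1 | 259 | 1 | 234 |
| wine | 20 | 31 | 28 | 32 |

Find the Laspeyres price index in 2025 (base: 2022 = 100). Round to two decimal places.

Laspeyres price index uses base-period quantities as weights.
ΣP(2025)·Q(2022) = 23×143 + 2×63 + 1×259 + 28×31 = 3289 + 126 + 259 + 868 = 4542
ΣP(2022)·Q(2022) = 17×143 + 3×63 + 1×259 + 20×31 = 2431 + 189 + 259 + 620 = 3499
Index = 4542 / 3499 × 100 = 129.8085

129.81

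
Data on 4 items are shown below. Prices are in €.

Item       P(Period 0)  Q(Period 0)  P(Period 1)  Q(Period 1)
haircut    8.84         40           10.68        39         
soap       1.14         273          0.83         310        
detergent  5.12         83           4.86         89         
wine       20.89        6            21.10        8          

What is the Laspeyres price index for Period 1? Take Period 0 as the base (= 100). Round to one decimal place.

Laspeyres price index uses base-period quantities as weights.
ΣP(Period 1)·Q(Period 0) = 10.68×40 + 0.83×273 + 4.86×83 + 21.10×6 = 427.2 + 226.59 + 403.38 + 126.6 = 1183.77
ΣP(Period 0)·Q(Period 0) = 8.84×40 + 1.14×273 + 5.12×83 + 20.89×6 = 353.6 + 311.22 + 424.96 + 125.34 = 1215.12
Index = 1183.77 / 1215.12 × 100 = 97.4200

97.4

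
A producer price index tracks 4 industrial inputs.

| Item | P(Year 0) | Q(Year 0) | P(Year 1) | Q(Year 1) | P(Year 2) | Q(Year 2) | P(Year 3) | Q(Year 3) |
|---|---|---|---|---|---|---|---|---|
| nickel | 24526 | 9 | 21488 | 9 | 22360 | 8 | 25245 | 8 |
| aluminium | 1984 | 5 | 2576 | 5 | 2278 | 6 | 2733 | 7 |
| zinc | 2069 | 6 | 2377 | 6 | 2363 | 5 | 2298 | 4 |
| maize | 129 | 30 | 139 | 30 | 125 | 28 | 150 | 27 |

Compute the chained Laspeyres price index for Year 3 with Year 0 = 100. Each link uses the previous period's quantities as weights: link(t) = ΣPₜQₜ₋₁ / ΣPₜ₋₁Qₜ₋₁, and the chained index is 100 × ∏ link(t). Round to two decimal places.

Link Year 0→Year 1:
ΣP(Year 1)Q(Year 0) = 21488×9 + 2576×5 + 2377×6 + 139×30 = 193392 + 12880 + 14262 + 4170 = 224704
ΣP(Year 0)Q(Year 0) = 24526×9 + 1984×5 + 2069×6 + 129×30 = 220734 + 9920 + 12414 + 3870 = 246938
link = 224704/246938 = 0.909961
Link Year 1→Year 2:
ΣP(Year 2)Q(Year 1) = 22360×9 + 2278×5 + 2363×6 + 125×30 = 201240 + 11390 + 14178 + 3750 = 230558
ΣP(Year 1)Q(Year 1) = 21488×9 + 2576×5 + 2377×6 + 139×30 = 193392 + 12880 + 14262 + 4170 = 224704
link = 230558/224704 = 1.026052
Link Year 2→Year 3:
ΣP(Year 3)Q(Year 2) = 25245×8 + 2733×6 + 2298×5 + 150×28 = 201960 + 16398 + 11490 + 4200 = 234048
ΣP(Year 2)Q(Year 2) = 22360×8 + 2278×6 + 2363×5 + 125×28 = 178880 + 13668 + 11815 + 3500 = 207863
link = 234048/207863 = 1.125972
Chained index = 100 × 0.909961 × 1.026052 × 1.125972 = 105.1284

105.13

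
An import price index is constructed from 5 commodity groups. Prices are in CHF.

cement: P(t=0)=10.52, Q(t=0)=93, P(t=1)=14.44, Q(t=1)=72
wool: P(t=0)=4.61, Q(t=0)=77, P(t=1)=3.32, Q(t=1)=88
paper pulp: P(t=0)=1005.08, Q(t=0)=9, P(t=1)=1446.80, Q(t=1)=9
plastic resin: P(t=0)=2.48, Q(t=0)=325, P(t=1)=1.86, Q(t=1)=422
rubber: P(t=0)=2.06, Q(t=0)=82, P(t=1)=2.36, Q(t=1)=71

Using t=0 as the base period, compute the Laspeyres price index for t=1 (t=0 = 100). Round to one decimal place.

135.8

Laspeyres price index uses base-period quantities as weights.
ΣP(t=1)·Q(t=0) = 14.44×93 + 3.32×77 + 1446.80×9 + 1.86×325 + 2.36×82 = 1342.92 + 255.64 + 13021.2 + 604.5 + 193.52 = 15417.78
ΣP(t=0)·Q(t=0) = 10.52×93 + 4.61×77 + 1005.08×9 + 2.48×325 + 2.06×82 = 978.36 + 354.97 + 9045.72 + 806 + 168.92 = 11353.97
Index = 15417.78 / 11353.97 × 100 = 135.7920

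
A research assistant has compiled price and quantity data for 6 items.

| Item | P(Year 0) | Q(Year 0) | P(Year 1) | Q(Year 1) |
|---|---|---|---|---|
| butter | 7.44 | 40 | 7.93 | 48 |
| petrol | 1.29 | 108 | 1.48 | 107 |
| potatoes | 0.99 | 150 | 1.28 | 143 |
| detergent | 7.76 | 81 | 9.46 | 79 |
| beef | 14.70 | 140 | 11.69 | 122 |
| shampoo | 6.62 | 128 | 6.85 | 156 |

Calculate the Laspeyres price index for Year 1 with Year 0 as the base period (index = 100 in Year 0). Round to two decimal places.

95.86

Laspeyres price index uses base-period quantities as weights.
ΣP(Year 1)·Q(Year 0) = 7.93×40 + 1.48×108 + 1.28×150 + 9.46×81 + 11.69×140 + 6.85×128 = 317.2 + 159.84 + 192 + 766.26 + 1636.6 + 876.8 = 3948.7
ΣP(Year 0)·Q(Year 0) = 7.44×40 + 1.29×108 + 0.99×150 + 7.76×81 + 14.70×140 + 6.62×128 = 297.6 + 139.32 + 148.5 + 628.56 + 2058 + 847.36 = 4119.34
Index = 3948.7 / 4119.34 × 100 = 95.8576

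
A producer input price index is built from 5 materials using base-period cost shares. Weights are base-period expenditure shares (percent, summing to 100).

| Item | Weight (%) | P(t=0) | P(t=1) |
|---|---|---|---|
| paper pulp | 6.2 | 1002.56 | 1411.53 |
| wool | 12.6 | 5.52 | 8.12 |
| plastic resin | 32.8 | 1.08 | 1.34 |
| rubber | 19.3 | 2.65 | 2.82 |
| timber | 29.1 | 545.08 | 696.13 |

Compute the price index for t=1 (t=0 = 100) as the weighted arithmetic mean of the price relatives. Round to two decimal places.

paper pulp: 6.2 × (1411.53/1002.56) = 6.2 × 1.407926 = 8.7291
wool: 12.6 × (8.12/5.52) = 12.6 × 1.471014 = 18.5348
plastic resin: 32.8 × (1.34/1.08) = 32.8 × 1.240741 = 40.6963
rubber: 19.3 × (2.82/2.65) = 19.3 × 1.064151 = 20.5381
timber: 29.1 × (696.13/545.08) = 29.1 × 1.277115 = 37.1641
Index = Σ wᵢ·(p₁ᵢ/p₀ᵢ) = 8.7291 + 18.5348 + 40.6963 + 20.5381 + 37.1641 = 125.6624

125.66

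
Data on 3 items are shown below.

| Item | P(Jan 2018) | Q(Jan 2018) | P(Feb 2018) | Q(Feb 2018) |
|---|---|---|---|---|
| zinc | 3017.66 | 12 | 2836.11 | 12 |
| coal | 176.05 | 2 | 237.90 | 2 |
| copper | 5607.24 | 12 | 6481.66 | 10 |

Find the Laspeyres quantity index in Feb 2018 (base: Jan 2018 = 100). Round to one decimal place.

89.2

Laspeyres quantity index uses base-period prices as weights.
ΣP(Jan 2018)·Q(Feb 2018) = 3017.66×12 + 176.05×2 + 5607.24×10 = 36211.92 + 352.1 + 56072.4 = 92636.42
ΣP(Jan 2018)·Q(Jan 2018) = 3017.66×12 + 176.05×2 + 5607.24×12 = 36211.92 + 352.1 + 67286.88 = 103850.9
Index = 92636.42 / 103850.9 × 100 = 89.2014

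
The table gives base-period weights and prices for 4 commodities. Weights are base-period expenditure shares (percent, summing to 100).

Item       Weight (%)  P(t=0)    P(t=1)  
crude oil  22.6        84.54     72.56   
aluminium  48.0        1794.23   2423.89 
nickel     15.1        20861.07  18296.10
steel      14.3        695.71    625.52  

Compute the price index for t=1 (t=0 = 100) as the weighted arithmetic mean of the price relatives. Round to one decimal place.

110.3

crude oil: 22.6 × (72.56/84.54) = 22.6 × 0.858292 = 19.3974
aluminium: 48.0 × (2423.89/1794.23) = 48.0 × 1.350936 = 64.8449
nickel: 15.1 × (18296.10/20861.07) = 15.1 × 0.877045 = 13.2434
steel: 14.3 × (625.52/695.71) = 14.3 × 0.899110 = 12.8573
Index = Σ wᵢ·(p₁ᵢ/p₀ᵢ) = 19.3974 + 64.8449 + 13.2434 + 12.8573 = 110.3430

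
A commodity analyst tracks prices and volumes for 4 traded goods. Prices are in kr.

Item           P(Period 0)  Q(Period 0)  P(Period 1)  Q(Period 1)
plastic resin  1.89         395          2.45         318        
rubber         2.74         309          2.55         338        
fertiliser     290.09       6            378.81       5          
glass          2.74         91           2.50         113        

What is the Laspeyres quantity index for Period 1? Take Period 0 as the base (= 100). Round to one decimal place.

91.7

Laspeyres quantity index uses base-period prices as weights.
ΣP(Period 0)·Q(Period 1) = 1.89×318 + 2.74×338 + 290.09×5 + 2.74×113 = 601.02 + 926.12 + 1450.45 + 309.62 = 3287.21
ΣP(Period 0)·Q(Period 0) = 1.89×395 + 2.74×309 + 290.09×6 + 2.74×91 = 746.55 + 846.66 + 1740.54 + 249.34 = 3583.09
Index = 3287.21 / 3583.09 × 100 = 91.7423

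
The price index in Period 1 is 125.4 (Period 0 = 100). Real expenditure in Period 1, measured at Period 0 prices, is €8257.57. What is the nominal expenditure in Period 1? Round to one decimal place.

Nominal = Real × (Index/100) = 8257.57 × (125.4/100)
        = 8257.57 × 1.254 = 10354.9928

10355.0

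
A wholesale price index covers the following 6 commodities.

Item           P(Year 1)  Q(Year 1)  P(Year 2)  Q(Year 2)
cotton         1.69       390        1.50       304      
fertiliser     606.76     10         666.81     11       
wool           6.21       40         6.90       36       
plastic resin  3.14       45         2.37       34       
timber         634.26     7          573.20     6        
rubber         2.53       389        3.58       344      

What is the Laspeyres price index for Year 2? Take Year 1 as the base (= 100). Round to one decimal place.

104.0

Laspeyres price index uses base-period quantities as weights.
ΣP(Year 2)·Q(Year 1) = 1.50×390 + 666.81×10 + 6.90×40 + 2.37×45 + 573.20×7 + 3.58×389 = 585 + 6668.1 + 276 + 106.65 + 4012.4 + 1392.62 = 13040.77
ΣP(Year 1)·Q(Year 1) = 1.69×390 + 606.76×10 + 6.21×40 + 3.14×45 + 634.26×7 + 2.53×389 = 659.1 + 6067.6 + 248.4 + 141.3 + 4439.82 + 984.17 = 12540.39
Index = 13040.77 / 12540.39 × 100 = 103.9901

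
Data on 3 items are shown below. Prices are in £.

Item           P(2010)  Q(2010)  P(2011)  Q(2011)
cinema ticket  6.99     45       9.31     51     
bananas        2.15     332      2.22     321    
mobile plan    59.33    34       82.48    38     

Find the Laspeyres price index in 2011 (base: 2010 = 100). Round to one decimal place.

Laspeyres price index uses base-period quantities as weights.
ΣP(2011)·Q(2010) = 9.31×45 + 2.22×332 + 82.48×34 = 418.95 + 737.04 + 2804.32 = 3960.31
ΣP(2010)·Q(2010) = 6.99×45 + 2.15×332 + 59.33×34 = 314.55 + 713.8 + 2017.22 = 3045.57
Index = 3960.31 / 3045.57 × 100 = 130.0351

130.0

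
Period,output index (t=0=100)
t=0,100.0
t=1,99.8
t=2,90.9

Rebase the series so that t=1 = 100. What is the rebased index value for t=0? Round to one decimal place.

100.2

Rebased(t=0) = 100.0 / 99.8 × 100 = 100.2004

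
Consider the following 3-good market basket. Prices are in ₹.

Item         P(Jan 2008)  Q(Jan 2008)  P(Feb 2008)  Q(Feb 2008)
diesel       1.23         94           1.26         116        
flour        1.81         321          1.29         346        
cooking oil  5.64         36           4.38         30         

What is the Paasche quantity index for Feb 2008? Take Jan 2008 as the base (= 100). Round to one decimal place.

104.9

Paasche quantity index uses current-period prices as weights.
ΣP(Feb 2008)·Q(Feb 2008) = 1.26×116 + 1.29×346 + 4.38×30 = 146.16 + 446.34 + 131.4 = 723.9
ΣP(Feb 2008)·Q(Jan 2008) = 1.26×94 + 1.29×321 + 4.38×36 = 118.44 + 414.09 + 157.68 = 690.21
Index = 723.9 / 690.21 × 100 = 104.8811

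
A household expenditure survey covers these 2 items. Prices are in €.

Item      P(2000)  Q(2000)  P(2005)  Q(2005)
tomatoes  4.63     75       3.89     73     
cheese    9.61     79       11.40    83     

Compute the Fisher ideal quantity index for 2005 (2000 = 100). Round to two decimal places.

Laspeyres component (base-period weights):
ΣP(2000)Q(2005) = 4.63×73 + 9.61×83 = 337.99 + 797.63 = 1135.62
ΣP(2000)Q(2000) = 4.63×75 + 9.61×79 = 347.25 + 759.19 = 1106.44
L = 1135.62 / 1106.44 × 100 = 102.6373
Paasche component (current-period weights):
ΣP(2005)Q(2005) = 3.89×73 + 11.40×83 = 283.97 + 946.2 = 1230.17
ΣP(2005)Q(2000) = 3.89×75 + 11.40×79 = 291.75 + 900.6 = 1192.35
P = 1230.17 / 1192.35 × 100 = 103.1719
Fisher = √(L × P) = √(102.6373 × 103.1719) = 102.9042

102.90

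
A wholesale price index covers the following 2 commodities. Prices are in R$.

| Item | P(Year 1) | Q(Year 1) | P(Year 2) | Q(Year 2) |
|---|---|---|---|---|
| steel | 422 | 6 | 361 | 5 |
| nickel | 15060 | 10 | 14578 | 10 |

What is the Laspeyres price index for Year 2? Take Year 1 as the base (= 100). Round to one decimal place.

96.6

Laspeyres price index uses base-period quantities as weights.
ΣP(Year 2)·Q(Year 1) = 361×6 + 14578×10 = 2166 + 145780 = 147946
ΣP(Year 1)·Q(Year 1) = 422×6 + 15060×10 = 2532 + 150600 = 153132
Index = 147946 / 153132 × 100 = 96.6134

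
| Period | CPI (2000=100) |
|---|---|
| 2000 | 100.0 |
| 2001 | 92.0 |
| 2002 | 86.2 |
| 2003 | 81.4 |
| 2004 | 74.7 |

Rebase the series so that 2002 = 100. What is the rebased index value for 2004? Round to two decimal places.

Rebased(2004) = 74.7 / 86.2 × 100 = 86.6589

86.66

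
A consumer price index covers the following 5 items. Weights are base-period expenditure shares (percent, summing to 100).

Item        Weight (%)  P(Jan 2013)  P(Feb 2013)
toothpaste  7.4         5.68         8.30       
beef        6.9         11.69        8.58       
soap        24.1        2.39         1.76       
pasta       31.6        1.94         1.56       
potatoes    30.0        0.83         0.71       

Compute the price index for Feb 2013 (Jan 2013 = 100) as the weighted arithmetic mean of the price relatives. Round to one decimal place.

84.7

toothpaste: 7.4 × (8.30/5.68) = 7.4 × 1.461268 = 10.8134
beef: 6.9 × (8.58/11.69) = 6.9 × 0.733961 = 5.0643
soap: 24.1 × (1.76/2.39) = 24.1 × 0.736402 = 17.7473
pasta: 31.6 × (1.56/1.94) = 31.6 × 0.804124 = 25.4103
potatoes: 30.0 × (0.71/0.83) = 30.0 × 0.855422 = 25.6627
Index = Σ wᵢ·(p₁ᵢ/p₀ᵢ) = 10.8134 + 5.0643 + 17.7473 + 25.4103 + 25.6627 = 84.6979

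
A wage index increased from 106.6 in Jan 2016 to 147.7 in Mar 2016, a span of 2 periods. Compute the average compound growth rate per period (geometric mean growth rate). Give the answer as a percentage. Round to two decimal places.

Growth factor = (147.7/106.6)^(1/2) = (1.385553)^(1/2) = 1.177095
Growth rate = 1.177095 − 1 = 0.177095 = 17.7095%

17.71%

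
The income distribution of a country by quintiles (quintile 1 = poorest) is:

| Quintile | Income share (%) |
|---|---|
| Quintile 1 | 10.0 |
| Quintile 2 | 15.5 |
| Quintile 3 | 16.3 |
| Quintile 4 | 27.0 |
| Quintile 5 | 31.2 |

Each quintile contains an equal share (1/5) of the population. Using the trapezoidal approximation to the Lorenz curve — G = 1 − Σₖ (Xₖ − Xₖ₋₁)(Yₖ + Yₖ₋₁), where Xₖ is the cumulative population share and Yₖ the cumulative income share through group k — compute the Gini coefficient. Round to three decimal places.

0.216

Cumulative income shares Yₖ: 0.1000, 0.2550, 0.4180, 0.6880, 1.0000
Σ (Xₖ−Xₖ₋₁)(Yₖ+Yₖ₋₁) = (1/5)(0.1000+0.0000) + (1/5)(0.2550+0.1000) + (1/5)(0.4180+0.2550) + (1/5)(0.6880+0.4180) + (1/5)(1.0000+0.6880)
  = 0.0200 + 0.0710 + 0.1346 + 0.2212 + 0.3376 = 0.7844
G = 1 − 0.7844 = 0.2156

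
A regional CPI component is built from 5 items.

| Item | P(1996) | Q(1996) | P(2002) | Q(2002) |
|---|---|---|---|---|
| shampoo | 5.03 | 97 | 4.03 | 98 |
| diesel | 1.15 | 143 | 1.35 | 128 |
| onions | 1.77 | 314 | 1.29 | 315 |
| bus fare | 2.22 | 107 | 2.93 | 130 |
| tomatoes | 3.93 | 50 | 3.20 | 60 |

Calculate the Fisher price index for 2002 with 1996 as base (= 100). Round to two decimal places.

89.45

Laspeyres component (base-period weights):
ΣP(2002)Q(1996) = 4.03×97 + 1.35×143 + 1.29×314 + 2.93×107 + 3.20×50 = 390.91 + 193.05 + 405.06 + 313.51 + 160 = 1462.53
ΣP(1996)Q(1996) = 5.03×97 + 1.15×143 + 1.77×314 + 2.22×107 + 3.93×50 = 487.91 + 164.45 + 555.78 + 237.54 + 196.5 = 1642.18
L = 1462.53 / 1642.18 × 100 = 89.0603
Paasche component (current-period weights):
ΣP(2002)Q(2002) = 4.03×98 + 1.35×128 + 1.29×315 + 2.93×130 + 3.20×60 = 394.94 + 172.8 + 406.35 + 380.9 + 192 = 1546.99
ΣP(1996)Q(2002) = 5.03×98 + 1.15×128 + 1.77×315 + 2.22×130 + 3.93×60 = 492.94 + 147.2 + 557.55 + 288.6 + 235.8 = 1722.09
P = 1546.99 / 1722.09 × 100 = 89.8321
Fisher = √(L × P) = √(89.0603 × 89.8321) = 89.4454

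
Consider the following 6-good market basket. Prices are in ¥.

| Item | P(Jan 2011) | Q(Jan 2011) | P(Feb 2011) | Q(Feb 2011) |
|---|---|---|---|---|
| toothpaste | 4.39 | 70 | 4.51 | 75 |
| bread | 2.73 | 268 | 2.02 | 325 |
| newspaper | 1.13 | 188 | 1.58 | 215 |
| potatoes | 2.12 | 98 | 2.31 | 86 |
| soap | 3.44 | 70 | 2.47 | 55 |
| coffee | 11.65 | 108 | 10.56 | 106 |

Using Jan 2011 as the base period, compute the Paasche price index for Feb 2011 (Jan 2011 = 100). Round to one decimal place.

Paasche price index uses current-period quantities as weights.
ΣP(Feb 2011)·Q(Feb 2011) = 4.51×75 + 2.02×325 + 1.58×215 + 2.31×86 + 2.47×55 + 10.56×106 = 338.25 + 656.5 + 339.7 + 198.66 + 135.85 + 1119.36 = 2788.32
ΣP(Jan 2011)·Q(Feb 2011) = 4.39×75 + 2.73×325 + 1.13×215 + 2.12×86 + 3.44×55 + 11.65×106 = 329.25 + 887.25 + 242.95 + 182.32 + 189.2 + 1234.9 = 3065.87
Index = 2788.32 / 3065.87 × 100 = 90.9471

90.9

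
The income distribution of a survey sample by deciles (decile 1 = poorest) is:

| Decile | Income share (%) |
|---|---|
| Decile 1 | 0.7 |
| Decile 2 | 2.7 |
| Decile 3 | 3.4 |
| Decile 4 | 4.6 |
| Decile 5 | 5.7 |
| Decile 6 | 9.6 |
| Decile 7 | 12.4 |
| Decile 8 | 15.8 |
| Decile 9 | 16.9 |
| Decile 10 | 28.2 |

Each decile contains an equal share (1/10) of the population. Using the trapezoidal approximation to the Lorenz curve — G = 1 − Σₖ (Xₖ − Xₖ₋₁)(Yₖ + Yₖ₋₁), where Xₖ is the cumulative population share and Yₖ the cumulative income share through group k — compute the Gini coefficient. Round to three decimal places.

Cumulative income shares Yₖ: 0.0070, 0.0340, 0.0680, 0.1140, 0.1710, 0.2670, 0.3910, 0.5490, 0.7180, 1.0000
Σ (Xₖ−Xₖ₋₁)(Yₖ+Yₖ₋₁) = (1/10)(0.0070+0.0000) + (1/10)(0.0340+0.0070) + (1/10)(0.0680+0.0340) + (1/10)(0.1140+0.0680) + (1/10)(0.1710+0.1140) + (1/10)(0.2670+0.1710) + (1/10)(0.3910+0.2670) + (1/10)(0.5490+0.3910) + (1/10)(0.7180+0.5490) + (1/10)(1.0000+0.7180)
  = 0.0007 + 0.0041 + 0.0102 + 0.0182 + 0.0285 + 0.0438 + 0.0658 + 0.0940 + 0.1267 + 0.1718 = 0.5638
G = 1 − 0.5638 = 0.4362

0.436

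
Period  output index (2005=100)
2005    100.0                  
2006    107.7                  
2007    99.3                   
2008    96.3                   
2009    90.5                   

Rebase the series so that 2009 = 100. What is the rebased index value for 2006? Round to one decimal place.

Rebased(2006) = 107.7 / 90.5 × 100 = 119.0055

119.0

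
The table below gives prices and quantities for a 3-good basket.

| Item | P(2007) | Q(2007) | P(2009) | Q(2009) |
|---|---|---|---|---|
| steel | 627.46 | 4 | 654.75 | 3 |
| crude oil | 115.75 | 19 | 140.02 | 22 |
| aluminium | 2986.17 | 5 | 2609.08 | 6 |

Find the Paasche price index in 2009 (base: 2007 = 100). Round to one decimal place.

92.6

Paasche price index uses current-period quantities as weights.
ΣP(2009)·Q(2009) = 654.75×3 + 140.02×22 + 2609.08×6 = 1964.25 + 3080.44 + 15654.48 = 20699.17
ΣP(2007)·Q(2009) = 627.46×3 + 115.75×22 + 2986.17×6 = 1882.38 + 2546.5 + 17917.02 = 22345.9
Index = 20699.17 / 22345.9 × 100 = 92.6307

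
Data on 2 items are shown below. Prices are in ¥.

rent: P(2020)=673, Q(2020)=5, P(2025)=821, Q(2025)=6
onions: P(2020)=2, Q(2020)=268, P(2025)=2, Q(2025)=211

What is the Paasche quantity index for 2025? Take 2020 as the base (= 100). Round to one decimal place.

Paasche quantity index uses current-period prices as weights.
ΣP(2025)·Q(2025) = 821×6 + 2×211 = 4926 + 422 = 5348
ΣP(2025)·Q(2020) = 821×5 + 2×268 = 4105 + 536 = 4641
Index = 5348 / 4641 × 100 = 115.2338

115.2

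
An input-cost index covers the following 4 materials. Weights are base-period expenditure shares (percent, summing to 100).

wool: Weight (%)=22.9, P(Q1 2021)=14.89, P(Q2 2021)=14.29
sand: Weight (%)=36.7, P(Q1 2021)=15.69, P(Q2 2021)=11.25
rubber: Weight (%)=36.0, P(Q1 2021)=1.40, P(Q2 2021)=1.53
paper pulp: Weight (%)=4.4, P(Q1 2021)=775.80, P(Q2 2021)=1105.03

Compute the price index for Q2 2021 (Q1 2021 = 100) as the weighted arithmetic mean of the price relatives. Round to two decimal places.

wool: 22.9 × (14.29/14.89) = 22.9 × 0.959704 = 21.9772
sand: 36.7 × (11.25/15.69) = 36.7 × 0.717017 = 26.3145
rubber: 36.0 × (1.53/1.40) = 36.0 × 1.092857 = 39.3429
paper pulp: 4.4 × (1105.03/775.80) = 4.4 × 1.424375 = 6.2672
Index = Σ wᵢ·(p₁ᵢ/p₀ᵢ) = 21.9772 + 26.3145 + 39.3429 + 6.2672 = 93.9019

93.90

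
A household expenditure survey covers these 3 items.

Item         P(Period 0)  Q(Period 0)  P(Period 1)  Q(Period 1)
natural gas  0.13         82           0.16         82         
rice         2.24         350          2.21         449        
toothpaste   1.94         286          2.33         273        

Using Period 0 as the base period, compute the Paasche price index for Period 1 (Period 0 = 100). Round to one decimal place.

Paasche price index uses current-period quantities as weights.
ΣP(Period 1)·Q(Period 1) = 0.16×82 + 2.21×449 + 2.33×273 = 13.12 + 992.29 + 636.09 = 1641.5
ΣP(Period 0)·Q(Period 1) = 0.13×82 + 2.24×449 + 1.94×273 = 10.66 + 1005.76 + 529.62 = 1546.04
Index = 1641.5 / 1546.04 × 100 = 106.1745

106.2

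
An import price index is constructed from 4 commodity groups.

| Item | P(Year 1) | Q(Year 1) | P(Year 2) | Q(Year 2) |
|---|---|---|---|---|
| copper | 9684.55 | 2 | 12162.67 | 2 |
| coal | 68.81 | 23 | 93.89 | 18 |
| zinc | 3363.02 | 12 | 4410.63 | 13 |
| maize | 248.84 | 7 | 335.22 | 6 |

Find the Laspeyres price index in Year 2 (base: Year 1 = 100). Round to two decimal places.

Laspeyres price index uses base-period quantities as weights.
ΣP(Year 2)·Q(Year 1) = 12162.67×2 + 93.89×23 + 4410.63×12 + 335.22×7 = 24325.34 + 2159.47 + 52927.56 + 2346.54 = 81758.91
ΣP(Year 1)·Q(Year 1) = 9684.55×2 + 68.81×23 + 3363.02×12 + 248.84×7 = 19369.1 + 1582.63 + 40356.24 + 1741.88 = 63049.85
Index = 81758.91 / 63049.85 × 100 = 129.6734

129.67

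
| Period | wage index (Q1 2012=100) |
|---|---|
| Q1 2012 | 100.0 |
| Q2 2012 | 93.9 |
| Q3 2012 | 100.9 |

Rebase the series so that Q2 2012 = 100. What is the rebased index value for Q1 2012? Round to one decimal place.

Rebased(Q1 2012) = 100.0 / 93.9 × 100 = 106.4963

106.5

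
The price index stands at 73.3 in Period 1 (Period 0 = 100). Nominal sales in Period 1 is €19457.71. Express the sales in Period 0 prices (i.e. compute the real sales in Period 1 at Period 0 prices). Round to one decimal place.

26545.3

Real = Nominal ÷ (Index/100) = 19457.71 ÷ (73.3/100)
     = 19457.71 ÷ 0.733 = 26545.3070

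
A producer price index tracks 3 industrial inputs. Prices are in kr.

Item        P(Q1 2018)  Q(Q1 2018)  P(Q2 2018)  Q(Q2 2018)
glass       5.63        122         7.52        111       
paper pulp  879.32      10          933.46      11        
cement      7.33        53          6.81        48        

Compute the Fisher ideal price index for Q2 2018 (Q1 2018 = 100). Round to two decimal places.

107.44

Laspeyres component (base-period weights):
ΣP(Q2 2018)Q(Q1 2018) = 7.52×122 + 933.46×10 + 6.81×53 = 917.44 + 9334.6 + 360.93 = 10612.97
ΣP(Q1 2018)Q(Q1 2018) = 5.63×122 + 879.32×10 + 7.33×53 = 686.86 + 8793.2 + 388.49 = 9868.55
L = 10612.97 / 9868.55 × 100 = 107.5434
Paasche component (current-period weights):
ΣP(Q2 2018)Q(Q2 2018) = 7.52×111 + 933.46×11 + 6.81×48 = 834.72 + 10268.06 + 326.88 = 11429.66
ΣP(Q1 2018)Q(Q2 2018) = 5.63×111 + 879.32×11 + 7.33×48 = 624.93 + 9672.52 + 351.84 = 10649.29
P = 11429.66 / 10649.29 × 100 = 107.3279
Fisher = √(L × P) = √(107.5434 × 107.3279) = 107.4356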